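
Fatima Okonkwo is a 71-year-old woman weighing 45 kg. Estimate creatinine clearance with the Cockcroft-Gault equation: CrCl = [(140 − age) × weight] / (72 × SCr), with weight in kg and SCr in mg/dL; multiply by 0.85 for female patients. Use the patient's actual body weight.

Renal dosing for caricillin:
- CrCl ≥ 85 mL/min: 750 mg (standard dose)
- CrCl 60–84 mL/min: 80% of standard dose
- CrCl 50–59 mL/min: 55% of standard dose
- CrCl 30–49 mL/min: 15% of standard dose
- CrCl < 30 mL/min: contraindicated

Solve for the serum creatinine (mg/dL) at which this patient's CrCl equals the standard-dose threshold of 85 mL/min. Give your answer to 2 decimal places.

0.43 mg/dL

Standard dose requires CrCl ≥ 85 mL/min.
Set (140 − 71) × 45 × 0.85 / (72 × SCr) = 85
SCr = (140 − 71) × 45 × 0.85 / (72 × 85) = 0.431 mg/dL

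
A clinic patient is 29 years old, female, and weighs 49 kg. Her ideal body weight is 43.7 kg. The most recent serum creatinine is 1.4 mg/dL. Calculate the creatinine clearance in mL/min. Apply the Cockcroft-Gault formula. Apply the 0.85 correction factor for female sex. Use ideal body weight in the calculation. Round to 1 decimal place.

CrCl = (140 − 29) × 43.7 / (72 × 1.4) × 0.85 = 4850.7 / 100.80 × 0.85 ≈ 40.9 mL/min

40.9 mL/min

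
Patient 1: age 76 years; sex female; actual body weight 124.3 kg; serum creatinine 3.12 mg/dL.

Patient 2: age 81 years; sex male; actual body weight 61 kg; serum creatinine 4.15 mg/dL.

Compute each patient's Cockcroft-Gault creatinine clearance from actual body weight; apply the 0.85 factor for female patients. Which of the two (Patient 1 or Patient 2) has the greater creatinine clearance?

Patient 1

Patient 1: CrCl = (140 − 76) × 124.3 / (72 × 3.12) × 0.85 = 7955.2 / 224.64 × 0.85 ≈ 30.1 mL/min
Patient 2: CrCl = (140 − 81) × 61 / (72 × 4.15) = 3599.0 / 298.80 ≈ 12.0 mL/min
30.1 vs 12.0 mL/min → Patient 1 is higher.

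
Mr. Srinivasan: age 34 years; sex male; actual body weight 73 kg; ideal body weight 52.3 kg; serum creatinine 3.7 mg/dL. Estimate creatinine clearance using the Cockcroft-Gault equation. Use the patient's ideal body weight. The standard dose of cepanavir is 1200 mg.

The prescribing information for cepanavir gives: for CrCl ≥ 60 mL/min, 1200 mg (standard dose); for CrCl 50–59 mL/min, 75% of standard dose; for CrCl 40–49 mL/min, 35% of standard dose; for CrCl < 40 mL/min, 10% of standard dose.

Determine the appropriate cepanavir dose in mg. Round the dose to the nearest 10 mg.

120 mg

CrCl = (140 − 34) × 52.3 / (72 × 3.7) = 5543.8 / 266.40 ≈ 20.8 mL/min
CrCl ≈ 21 mL/min → bracket < 40 mL/min.
10% of 1200 mg = 120 mg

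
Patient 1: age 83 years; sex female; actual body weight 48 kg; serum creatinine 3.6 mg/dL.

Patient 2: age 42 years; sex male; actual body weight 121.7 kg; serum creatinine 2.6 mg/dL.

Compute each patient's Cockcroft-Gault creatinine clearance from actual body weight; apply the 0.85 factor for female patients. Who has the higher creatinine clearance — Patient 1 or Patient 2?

Patient 1: CrCl = (140 − 83) × 48 / (72 × 3.6) × 0.85 = 2736.0 / 259.20 × 0.85 ≈ 9.0 mL/min
Patient 2: CrCl = (140 − 42) × 121.7 / (72 × 2.6) = 11926.6 / 187.20 ≈ 63.7 mL/min
9.0 vs 63.7 mL/min → Patient 2 is higher.

Patient 2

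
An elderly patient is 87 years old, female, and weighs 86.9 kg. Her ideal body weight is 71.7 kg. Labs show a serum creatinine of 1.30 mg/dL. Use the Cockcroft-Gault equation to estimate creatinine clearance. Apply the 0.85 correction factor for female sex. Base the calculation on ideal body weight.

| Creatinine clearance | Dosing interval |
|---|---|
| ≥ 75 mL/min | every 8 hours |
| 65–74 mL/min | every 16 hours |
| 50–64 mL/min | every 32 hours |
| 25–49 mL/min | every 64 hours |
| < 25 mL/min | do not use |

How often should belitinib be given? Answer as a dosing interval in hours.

CrCl = (140 − 87) × 71.7 / (72 × 1.3) × 0.85 = 3800.1 / 93.60 × 0.85 ≈ 34.5 mL/min
CrCl ≈ 35 mL/min → bracket 25–49 mL/min → every 64 hours.

every 64 hours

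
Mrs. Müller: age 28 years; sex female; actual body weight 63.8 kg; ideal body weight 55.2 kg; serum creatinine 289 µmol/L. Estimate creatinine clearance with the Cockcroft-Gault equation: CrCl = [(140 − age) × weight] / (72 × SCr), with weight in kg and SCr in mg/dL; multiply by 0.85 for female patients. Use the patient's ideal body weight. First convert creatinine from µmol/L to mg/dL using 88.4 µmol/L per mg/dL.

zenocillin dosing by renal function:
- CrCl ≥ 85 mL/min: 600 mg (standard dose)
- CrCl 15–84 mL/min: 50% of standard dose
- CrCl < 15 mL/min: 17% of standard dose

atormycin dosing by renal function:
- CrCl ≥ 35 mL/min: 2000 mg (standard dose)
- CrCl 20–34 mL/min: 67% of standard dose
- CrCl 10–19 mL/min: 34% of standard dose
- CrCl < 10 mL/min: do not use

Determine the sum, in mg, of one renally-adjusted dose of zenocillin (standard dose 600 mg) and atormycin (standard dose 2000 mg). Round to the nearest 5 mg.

SCr = 289 / 88.4 = 3.269 mg/dL
CrCl = (140 − 28) × 55.2 / (72 × 3.269) × 0.85 = 6182.4 / 235.37 × 0.85 ≈ 22.3 mL/min
CrCl ≈ 22 mL/min.
zenocillin: 15–84 mL/min → 50% of 600 mg = 300 mg.
atormycin: 20–34 mL/min → 67% of 2000 mg = 1340 mg.
Total = 300 + 1340 = 1640 mg.

1640 mg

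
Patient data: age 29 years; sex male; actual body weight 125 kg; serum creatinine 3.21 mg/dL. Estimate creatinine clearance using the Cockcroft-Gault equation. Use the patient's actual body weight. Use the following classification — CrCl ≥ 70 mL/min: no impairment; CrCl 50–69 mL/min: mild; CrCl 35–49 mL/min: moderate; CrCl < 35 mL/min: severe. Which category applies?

mild

CrCl = (140 − 29) × 125 / (72 × 3.21) = 13875.0 / 231.12 ≈ 60.0 mL/min
60 mL/min falls in the 'mild' range.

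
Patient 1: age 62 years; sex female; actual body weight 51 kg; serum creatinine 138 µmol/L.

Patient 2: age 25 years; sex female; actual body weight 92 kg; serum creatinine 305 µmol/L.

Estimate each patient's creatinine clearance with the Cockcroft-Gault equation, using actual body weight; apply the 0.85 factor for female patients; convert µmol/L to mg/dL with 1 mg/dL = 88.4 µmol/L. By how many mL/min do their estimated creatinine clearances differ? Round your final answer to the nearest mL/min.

Patient 1: SCr = 138 / 88.4 = 1.561 mg/dL
Patient 1: CrCl = (140 − 62) × 51 / (72 × 1.561) × 0.85 = 3978.0 / 112.39 × 0.85 ≈ 30.1 mL/min
Patient 2: SCr = 305 / 88.4 = 3.45 mg/dL
Patient 2: CrCl = (140 − 25) × 92 / (72 × 3.45) × 0.85 = 10580.0 / 248.40 × 0.85 ≈ 36.2 mL/min
|30.1 − 36.2| = 6.1 mL/min

6 mL/min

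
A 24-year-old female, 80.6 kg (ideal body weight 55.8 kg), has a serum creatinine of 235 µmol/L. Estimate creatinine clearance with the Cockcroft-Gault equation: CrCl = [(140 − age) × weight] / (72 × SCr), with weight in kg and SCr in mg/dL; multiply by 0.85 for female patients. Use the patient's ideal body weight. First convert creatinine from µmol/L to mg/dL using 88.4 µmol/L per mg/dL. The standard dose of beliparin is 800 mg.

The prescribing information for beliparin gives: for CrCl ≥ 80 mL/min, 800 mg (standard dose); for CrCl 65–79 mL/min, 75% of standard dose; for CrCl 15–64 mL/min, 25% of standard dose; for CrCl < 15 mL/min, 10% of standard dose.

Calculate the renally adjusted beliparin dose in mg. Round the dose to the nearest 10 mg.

SCr = 235 / 88.4 = 2.658 mg/dL
CrCl = (140 − 24) × 55.8 / (72 × 2.658) × 0.85 = 6472.8 / 191.38 × 0.85 ≈ 28.7 mL/min
CrCl ≈ 29 mL/min → bracket 15–64 mL/min.
25% of 800 mg = 200 mg

200 mg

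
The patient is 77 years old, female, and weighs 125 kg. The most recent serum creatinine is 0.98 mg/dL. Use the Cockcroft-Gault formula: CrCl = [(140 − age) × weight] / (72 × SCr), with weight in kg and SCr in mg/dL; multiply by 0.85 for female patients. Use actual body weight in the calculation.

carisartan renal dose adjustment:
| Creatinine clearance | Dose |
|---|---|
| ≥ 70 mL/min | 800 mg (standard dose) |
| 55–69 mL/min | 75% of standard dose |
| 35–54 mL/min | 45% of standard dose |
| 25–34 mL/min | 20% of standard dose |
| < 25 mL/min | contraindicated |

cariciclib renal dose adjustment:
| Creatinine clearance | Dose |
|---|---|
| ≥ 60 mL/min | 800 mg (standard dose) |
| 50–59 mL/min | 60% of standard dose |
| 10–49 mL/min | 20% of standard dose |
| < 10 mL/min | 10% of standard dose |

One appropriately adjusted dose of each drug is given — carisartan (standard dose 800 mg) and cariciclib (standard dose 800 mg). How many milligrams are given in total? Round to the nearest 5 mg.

1600 mg

CrCl = (140 − 77) × 125 / (72 × 0.98) × 0.85 = 7875.0 / 70.56 × 0.85 ≈ 94.9 mL/min
CrCl ≈ 95 mL/min.
carisartan: ≥ 70 mL/min → 100% of 800 mg = 800 mg.
cariciclib: ≥ 60 mL/min → 100% of 800 mg = 800 mg.
Total = 800 + 800 = 1600 mg.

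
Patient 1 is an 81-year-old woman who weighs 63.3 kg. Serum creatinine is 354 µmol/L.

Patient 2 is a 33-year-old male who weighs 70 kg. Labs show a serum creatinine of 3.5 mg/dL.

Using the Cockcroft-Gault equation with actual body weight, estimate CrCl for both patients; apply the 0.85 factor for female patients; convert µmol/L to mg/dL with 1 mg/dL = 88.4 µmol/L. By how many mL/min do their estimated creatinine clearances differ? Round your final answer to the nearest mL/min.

Patient 1: SCr = 354 / 88.4 = 4.005 mg/dL
Patient 1: CrCl = (140 − 81) × 63.3 / (72 × 4.005) × 0.85 = 3734.7 / 288.36 × 0.85 ≈ 11.0 mL/min
Patient 2: CrCl = (140 − 33) × 70 / (72 × 3.5) = 7490.0 / 252.00 ≈ 29.7 mL/min
|11.0 − 29.7| = 18.7 mL/min

19 mL/min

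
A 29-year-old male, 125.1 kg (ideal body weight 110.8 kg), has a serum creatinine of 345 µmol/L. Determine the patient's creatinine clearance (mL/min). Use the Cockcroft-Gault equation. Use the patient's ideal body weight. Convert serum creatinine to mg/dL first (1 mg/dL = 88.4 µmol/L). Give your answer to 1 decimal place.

SCr = 345 / 88.4 = 3.903 mg/dL
CrCl = (140 − 29) × 110.8 / (72 × 3.903) = 12298.8 / 281.02 ≈ 43.8 mL/min

43.8 mL/min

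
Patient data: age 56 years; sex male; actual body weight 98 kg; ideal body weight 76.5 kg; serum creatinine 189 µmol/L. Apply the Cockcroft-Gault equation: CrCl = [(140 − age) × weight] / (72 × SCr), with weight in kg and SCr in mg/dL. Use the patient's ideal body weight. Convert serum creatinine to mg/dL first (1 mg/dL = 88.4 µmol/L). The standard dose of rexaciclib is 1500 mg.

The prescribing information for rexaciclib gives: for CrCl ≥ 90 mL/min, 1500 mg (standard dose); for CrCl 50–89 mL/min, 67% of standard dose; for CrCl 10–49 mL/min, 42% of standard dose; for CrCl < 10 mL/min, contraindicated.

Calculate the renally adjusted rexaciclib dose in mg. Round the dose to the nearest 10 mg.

630 mg

SCr = 189 / 88.4 = 2.138 mg/dL
CrCl = (140 − 56) × 76.5 / (72 × 2.138) = 6426.0 / 153.94 ≈ 41.7 mL/min
CrCl ≈ 42 mL/min → bracket 10–49 mL/min.
42% of 1500 mg = 630 mg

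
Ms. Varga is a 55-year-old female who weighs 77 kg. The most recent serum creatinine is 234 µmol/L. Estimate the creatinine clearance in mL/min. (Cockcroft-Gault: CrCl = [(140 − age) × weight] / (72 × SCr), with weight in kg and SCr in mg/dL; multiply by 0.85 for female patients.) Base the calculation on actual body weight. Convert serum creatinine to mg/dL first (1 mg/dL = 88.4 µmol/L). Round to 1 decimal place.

SCr = 234 / 88.4 = 2.647 mg/dL
CrCl = (140 − 55) × 77 / (72 × 2.647) × 0.85 = 6545.0 / 190.58 × 0.85 ≈ 29.2 mL/min

29.2 mL/min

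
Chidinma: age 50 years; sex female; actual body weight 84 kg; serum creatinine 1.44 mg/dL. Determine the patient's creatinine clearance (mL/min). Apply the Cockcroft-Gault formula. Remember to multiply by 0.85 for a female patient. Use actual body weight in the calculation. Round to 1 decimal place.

62.0 mL/min

CrCl = (140 − 50) × 84 / (72 × 1.44) × 0.85 = 7560.0 / 103.68 × 0.85 ≈ 62.0 mL/min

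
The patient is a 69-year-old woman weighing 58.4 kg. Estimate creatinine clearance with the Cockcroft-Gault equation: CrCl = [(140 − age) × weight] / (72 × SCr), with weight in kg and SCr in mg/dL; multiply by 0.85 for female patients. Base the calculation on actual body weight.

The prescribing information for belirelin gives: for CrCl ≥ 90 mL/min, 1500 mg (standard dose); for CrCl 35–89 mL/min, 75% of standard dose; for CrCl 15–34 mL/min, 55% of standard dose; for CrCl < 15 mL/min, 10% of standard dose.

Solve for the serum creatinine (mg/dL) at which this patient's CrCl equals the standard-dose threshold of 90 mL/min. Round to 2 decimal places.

0.54 mg/dL

Standard dose requires CrCl ≥ 90 mL/min.
Set (140 − 69) × 58.4 × 0.85 / (72 × SCr) = 90
SCr = (140 − 69) × 58.4 × 0.85 / (72 × 90) = 0.544 mg/dL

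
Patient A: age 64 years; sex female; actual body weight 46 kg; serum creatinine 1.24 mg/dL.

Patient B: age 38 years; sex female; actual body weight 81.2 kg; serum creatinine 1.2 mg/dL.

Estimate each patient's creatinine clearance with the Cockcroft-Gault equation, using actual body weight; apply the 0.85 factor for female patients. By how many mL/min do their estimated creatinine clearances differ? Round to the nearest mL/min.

Patient A: CrCl = (140 − 64) × 46 / (72 × 1.24) × 0.85 = 3496.0 / 89.28 × 0.85 ≈ 33.3 mL/min
Patient B: CrCl = (140 − 38) × 81.2 / (72 × 1.2) × 0.85 = 8282.4 / 86.40 × 0.85 ≈ 81.5 mL/min
|33.3 − 81.5| = 48.2 mL/min

48 mL/min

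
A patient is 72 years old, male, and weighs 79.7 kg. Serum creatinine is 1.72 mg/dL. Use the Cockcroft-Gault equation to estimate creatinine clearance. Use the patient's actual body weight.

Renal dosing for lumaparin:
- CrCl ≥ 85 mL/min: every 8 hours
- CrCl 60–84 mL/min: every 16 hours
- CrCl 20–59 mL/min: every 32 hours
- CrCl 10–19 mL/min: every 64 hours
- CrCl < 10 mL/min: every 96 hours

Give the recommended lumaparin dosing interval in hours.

every 32 hours

CrCl = (140 − 72) × 79.7 / (72 × 1.72) = 5419.6 / 123.84 ≈ 43.8 mL/min
CrCl ≈ 44 mL/min → bracket 20–59 mL/min → every 32 hours.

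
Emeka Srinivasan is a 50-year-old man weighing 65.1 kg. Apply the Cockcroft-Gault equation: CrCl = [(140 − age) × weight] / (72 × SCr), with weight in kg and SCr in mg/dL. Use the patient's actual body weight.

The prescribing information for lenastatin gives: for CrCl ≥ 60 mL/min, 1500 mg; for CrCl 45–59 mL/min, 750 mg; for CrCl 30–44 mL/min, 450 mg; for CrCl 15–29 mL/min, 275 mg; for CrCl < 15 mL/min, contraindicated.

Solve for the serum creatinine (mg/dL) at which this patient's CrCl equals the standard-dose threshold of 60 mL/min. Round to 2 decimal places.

1.36 mg/dL

Standard dose requires CrCl ≥ 60 mL/min.
Set (140 − 50) × 65.1 / (72 × SCr) = 60
SCr = (140 − 50) × 65.1 / (72 × 60) = 1.356 mg/dL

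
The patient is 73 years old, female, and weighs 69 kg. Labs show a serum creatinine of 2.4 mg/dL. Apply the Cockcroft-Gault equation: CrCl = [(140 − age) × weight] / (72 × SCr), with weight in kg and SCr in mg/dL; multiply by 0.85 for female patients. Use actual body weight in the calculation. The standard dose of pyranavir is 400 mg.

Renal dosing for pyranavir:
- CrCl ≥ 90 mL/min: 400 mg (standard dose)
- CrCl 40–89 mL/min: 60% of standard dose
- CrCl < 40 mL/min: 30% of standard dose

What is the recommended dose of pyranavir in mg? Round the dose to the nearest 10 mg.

CrCl = (140 − 73) × 69 / (72 × 2.4) × 0.85 = 4623.0 / 172.80 × 0.85 ≈ 22.7 mL/min
CrCl ≈ 23 mL/min → bracket < 40 mL/min.
30% of 400 mg = 120 mg

120 mg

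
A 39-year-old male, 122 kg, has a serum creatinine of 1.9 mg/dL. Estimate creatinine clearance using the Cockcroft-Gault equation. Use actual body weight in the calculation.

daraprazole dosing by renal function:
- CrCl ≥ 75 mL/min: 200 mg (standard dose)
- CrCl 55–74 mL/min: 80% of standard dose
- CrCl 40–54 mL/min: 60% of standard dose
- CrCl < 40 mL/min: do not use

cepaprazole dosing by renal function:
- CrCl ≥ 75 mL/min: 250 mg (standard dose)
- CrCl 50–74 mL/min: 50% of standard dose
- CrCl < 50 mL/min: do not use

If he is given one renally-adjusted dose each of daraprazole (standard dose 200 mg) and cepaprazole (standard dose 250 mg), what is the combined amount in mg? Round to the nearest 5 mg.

CrCl = (140 − 39) × 122 / (72 × 1.9) = 12322.0 / 136.80 ≈ 90.1 mL/min
CrCl ≈ 90 mL/min.
daraprazole: ≥ 75 mL/min → 100% of 200 mg = 200 mg.
cepaprazole: ≥ 75 mL/min → 100% of 250 mg = 250 mg.
Total = 200 + 250 = 450 mg.

450 mg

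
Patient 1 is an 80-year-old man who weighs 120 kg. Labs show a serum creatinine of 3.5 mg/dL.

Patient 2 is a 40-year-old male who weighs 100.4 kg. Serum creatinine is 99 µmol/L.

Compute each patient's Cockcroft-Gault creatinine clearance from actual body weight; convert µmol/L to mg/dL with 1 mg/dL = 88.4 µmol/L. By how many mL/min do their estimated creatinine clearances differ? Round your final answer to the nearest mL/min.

96 mL/min

Patient 1: CrCl = (140 − 80) × 120 / (72 × 3.5) = 7200.0 / 252.00 ≈ 28.6 mL/min
Patient 2: SCr = 99 / 88.4 = 1.12 mg/dL
Patient 2: CrCl = (140 − 40) × 100.4 / (72 × 1.12) = 10040.0 / 80.64 ≈ 124.5 mL/min
|28.6 − 124.5| = 95.9 mL/min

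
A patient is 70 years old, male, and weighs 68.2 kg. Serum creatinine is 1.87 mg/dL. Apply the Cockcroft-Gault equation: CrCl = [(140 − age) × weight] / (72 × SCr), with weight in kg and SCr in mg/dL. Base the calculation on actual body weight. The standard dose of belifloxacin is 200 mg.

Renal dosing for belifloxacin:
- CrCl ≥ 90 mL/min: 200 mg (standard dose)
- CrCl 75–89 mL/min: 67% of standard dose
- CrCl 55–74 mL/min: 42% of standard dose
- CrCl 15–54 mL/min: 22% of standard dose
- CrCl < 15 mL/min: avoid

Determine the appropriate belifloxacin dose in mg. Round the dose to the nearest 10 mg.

CrCl = (140 − 70) × 68.2 / (72 × 1.87) = 4774.0 / 134.64 ≈ 35.5 mL/min
CrCl ≈ 35 mL/min → bracket 15–54 mL/min.
22% of 200 mg = 44 mg → 40 mg

40 mg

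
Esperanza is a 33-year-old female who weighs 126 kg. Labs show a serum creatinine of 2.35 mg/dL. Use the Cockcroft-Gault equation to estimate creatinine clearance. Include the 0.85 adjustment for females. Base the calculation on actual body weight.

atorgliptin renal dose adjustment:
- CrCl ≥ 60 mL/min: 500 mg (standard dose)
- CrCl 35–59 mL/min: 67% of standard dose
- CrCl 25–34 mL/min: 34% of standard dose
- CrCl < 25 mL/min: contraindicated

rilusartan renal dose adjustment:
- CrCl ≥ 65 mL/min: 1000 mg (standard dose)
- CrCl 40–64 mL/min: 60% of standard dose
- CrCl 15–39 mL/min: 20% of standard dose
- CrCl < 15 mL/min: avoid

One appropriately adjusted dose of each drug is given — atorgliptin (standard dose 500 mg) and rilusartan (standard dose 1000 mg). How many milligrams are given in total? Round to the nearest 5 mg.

CrCl = (140 − 33) × 126 / (72 × 2.35) × 0.85 = 13482.0 / 169.20 × 0.85 ≈ 67.7 mL/min
CrCl ≈ 68 mL/min.
atorgliptin: ≥ 60 mL/min → 100% of 500 mg = 500 mg.
rilusartan: ≥ 65 mL/min → 100% of 1000 mg = 1000 mg.
Total = 500 + 1000 = 1500 mg.

1500 mg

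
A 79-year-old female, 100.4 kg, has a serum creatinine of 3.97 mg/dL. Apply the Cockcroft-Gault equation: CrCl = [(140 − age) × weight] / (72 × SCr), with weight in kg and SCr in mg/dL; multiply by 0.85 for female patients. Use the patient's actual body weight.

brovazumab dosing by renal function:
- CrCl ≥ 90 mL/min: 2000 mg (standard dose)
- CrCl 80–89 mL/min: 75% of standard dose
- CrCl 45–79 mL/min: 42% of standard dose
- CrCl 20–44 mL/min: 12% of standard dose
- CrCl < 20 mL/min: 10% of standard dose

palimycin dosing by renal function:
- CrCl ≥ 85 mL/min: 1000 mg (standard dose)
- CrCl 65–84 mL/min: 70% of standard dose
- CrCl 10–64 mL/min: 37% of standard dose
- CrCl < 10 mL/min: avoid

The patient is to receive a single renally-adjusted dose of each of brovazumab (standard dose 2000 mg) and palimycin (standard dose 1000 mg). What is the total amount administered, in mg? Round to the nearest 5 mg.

570 mg

CrCl = (140 − 79) × 100.4 / (72 × 3.97) × 0.85 = 6124.4 / 285.84 × 0.85 ≈ 18.2 mL/min
CrCl ≈ 18 mL/min.
brovazumab: < 20 mL/min → 10% of 2000 mg = 200 mg.
palimycin: 10–64 mL/min → 37% of 1000 mg = 370 mg.
Total = 200 + 370 = 570 mg.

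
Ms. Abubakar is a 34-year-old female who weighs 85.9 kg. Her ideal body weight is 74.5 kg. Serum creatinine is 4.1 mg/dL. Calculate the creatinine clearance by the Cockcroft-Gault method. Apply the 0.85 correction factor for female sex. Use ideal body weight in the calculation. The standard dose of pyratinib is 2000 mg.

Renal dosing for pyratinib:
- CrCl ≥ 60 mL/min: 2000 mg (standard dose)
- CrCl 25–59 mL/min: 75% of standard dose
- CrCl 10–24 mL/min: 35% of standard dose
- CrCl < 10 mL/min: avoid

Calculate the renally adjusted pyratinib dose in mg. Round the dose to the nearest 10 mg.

700 mg

CrCl = (140 − 34) × 74.5 / (72 × 4.1) × 0.85 = 7897.0 / 295.20 × 0.85 ≈ 22.7 mL/min
CrCl ≈ 23 mL/min → bracket 10–24 mL/min.
35% of 2000 mg = 700 mg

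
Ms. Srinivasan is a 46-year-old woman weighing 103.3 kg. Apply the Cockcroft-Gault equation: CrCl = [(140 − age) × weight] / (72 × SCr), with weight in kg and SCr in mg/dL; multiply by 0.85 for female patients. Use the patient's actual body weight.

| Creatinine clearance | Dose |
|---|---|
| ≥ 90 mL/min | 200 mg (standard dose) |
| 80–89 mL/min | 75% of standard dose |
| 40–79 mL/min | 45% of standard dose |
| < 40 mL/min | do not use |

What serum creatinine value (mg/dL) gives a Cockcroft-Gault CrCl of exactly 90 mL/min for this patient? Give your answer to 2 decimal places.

Standard dose requires CrCl ≥ 90 mL/min.
Set (140 − 46) × 103.3 × 0.85 / (72 × SCr) = 90
SCr = (140 − 46) × 103.3 × 0.85 / (72 × 90) = 1.274 mg/dL

1.27 mg/dL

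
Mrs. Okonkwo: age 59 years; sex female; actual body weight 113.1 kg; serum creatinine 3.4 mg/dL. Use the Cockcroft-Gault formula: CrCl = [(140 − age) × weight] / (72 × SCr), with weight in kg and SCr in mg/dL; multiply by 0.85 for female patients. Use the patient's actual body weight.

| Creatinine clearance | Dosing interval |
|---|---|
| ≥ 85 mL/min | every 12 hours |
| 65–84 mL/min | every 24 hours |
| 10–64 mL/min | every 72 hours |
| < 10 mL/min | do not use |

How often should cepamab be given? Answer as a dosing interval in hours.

every 72 hours

CrCl = (140 − 59) × 113.1 / (72 × 3.4) × 0.85 = 9161.1 / 244.80 × 0.85 ≈ 31.8 mL/min
CrCl ≈ 32 mL/min → bracket 10–64 mL/min → every 72 hours.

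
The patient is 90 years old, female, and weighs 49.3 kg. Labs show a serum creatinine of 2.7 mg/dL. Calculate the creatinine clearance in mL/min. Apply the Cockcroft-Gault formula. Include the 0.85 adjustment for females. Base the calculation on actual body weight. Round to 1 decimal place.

10.8 mL/min

CrCl = (140 − 90) × 49.3 / (72 × 2.7) × 0.85 = 2465.0 / 194.40 × 0.85 ≈ 10.8 mL/min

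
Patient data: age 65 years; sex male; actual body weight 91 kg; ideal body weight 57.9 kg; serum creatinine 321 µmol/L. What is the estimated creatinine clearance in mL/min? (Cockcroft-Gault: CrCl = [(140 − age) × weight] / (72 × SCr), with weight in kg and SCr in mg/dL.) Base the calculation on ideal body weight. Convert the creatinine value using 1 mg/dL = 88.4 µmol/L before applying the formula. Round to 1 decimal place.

SCr = 321 / 88.4 = 3.631 mg/dL
CrCl = (140 − 65) × 57.9 / (72 × 3.631) = 4342.5 / 261.43 ≈ 16.6 mL/min

16.6 mL/min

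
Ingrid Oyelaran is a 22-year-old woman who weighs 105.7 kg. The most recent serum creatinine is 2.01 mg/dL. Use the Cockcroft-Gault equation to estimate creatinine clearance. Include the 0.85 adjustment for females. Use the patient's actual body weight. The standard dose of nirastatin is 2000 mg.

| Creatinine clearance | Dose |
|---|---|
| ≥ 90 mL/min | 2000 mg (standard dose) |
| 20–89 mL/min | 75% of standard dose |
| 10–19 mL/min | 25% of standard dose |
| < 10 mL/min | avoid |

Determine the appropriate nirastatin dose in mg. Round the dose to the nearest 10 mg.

CrCl = (140 − 22) × 105.7 / (72 × 2.01) × 0.85 = 12472.6 / 144.72 × 0.85 ≈ 73.3 mL/min
CrCl ≈ 73 mL/min → bracket 20–89 mL/min.
75% of 2000 mg = 1500 mg

1500 mg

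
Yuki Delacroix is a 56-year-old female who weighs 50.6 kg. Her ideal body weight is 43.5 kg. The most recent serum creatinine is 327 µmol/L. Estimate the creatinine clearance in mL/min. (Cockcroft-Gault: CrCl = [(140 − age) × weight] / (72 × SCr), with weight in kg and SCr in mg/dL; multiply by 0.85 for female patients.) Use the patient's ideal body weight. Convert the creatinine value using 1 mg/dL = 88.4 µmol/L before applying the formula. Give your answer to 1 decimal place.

SCr = 327 / 88.4 = 3.699 mg/dL
CrCl = (140 − 56) × 43.5 / (72 × 3.699) × 0.85 = 3654.0 / 266.33 × 0.85 ≈ 11.7 mL/min

11.7 mL/min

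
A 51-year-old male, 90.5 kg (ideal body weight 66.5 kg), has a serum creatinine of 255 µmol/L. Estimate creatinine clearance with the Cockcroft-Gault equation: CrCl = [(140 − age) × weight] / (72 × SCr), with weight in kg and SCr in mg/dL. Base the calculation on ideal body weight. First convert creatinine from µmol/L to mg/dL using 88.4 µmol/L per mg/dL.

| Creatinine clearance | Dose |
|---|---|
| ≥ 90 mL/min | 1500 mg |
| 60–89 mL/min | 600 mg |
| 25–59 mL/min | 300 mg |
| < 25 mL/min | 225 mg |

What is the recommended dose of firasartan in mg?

300 mg

SCr = 255 / 88.4 = 2.885 mg/dL
CrCl = (140 − 51) × 66.5 / (72 × 2.885) = 5918.5 / 207.72 ≈ 28.5 mL/min
CrCl ≈ 28 mL/min → bracket 25–59 mL/min.
Dose for this bracket: 300 mg.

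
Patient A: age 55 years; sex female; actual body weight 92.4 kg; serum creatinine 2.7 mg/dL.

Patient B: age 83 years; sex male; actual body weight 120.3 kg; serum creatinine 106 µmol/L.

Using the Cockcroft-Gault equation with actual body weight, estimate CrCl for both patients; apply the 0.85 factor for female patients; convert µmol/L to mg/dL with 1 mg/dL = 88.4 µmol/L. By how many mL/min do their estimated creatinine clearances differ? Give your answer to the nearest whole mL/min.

45 mL/min

Patient A: CrCl = (140 − 55) × 92.4 / (72 × 2.7) × 0.85 = 7854.0 / 194.40 × 0.85 ≈ 34.3 mL/min
Patient B: SCr = 106 / 88.4 = 1.199 mg/dL
Patient B: CrCl = (140 − 83) × 120.3 / (72 × 1.199) = 6857.1 / 86.33 ≈ 79.4 mL/min
|34.3 − 79.4| = 45.1 mL/min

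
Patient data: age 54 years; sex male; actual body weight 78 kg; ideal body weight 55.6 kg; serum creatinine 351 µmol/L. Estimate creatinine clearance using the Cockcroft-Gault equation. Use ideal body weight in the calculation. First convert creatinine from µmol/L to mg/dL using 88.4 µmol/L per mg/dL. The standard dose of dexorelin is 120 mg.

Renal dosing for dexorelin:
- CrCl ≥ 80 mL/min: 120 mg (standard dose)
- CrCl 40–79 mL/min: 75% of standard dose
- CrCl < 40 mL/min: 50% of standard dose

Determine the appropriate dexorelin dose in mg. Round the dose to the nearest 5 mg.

SCr = 351 / 88.4 = 3.971 mg/dL
CrCl = (140 − 54) × 55.6 / (72 × 3.971) = 4781.6 / 285.91 ≈ 16.7 mL/min
CrCl ≈ 17 mL/min → bracket < 40 mL/min.
50% of 120 mg = 60 mg

60 mg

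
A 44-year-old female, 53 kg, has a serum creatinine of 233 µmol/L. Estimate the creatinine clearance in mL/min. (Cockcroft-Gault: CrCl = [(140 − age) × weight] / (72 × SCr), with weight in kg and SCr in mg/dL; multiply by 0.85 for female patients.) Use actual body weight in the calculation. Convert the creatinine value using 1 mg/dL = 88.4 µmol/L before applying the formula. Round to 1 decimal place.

SCr = 233 / 88.4 = 2.636 mg/dL
CrCl = (140 − 44) × 53 / (72 × 2.636) × 0.85 = 5088.0 / 189.79 × 0.85 ≈ 22.8 mL/min

22.8 mL/min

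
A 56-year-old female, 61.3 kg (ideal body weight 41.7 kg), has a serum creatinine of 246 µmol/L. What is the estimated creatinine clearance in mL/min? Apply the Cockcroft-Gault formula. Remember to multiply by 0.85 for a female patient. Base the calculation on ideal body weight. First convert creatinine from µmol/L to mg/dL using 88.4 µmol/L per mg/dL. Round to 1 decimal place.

SCr = 246 / 88.4 = 2.783 mg/dL
CrCl = (140 − 56) × 41.7 / (72 × 2.783) × 0.85 = 3502.8 / 200.38 × 0.85 ≈ 14.9 mL/min

14.9 mL/min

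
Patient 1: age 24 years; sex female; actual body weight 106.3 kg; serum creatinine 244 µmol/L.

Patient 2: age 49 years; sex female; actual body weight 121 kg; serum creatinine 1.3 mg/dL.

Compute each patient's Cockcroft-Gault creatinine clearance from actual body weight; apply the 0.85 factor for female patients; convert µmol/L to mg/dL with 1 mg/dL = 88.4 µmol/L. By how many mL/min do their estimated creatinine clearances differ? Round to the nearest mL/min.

Patient 1: SCr = 244 / 88.4 = 2.76 mg/dL
Patient 1: CrCl = (140 − 24) × 106.3 / (72 × 2.76) × 0.85 = 12330.8 / 198.72 × 0.85 ≈ 52.7 mL/min
Patient 2: CrCl = (140 − 49) × 121 / (72 × 1.3) × 0.85 = 11011.0 / 93.60 × 0.85 ≈ 100.0 mL/min
|52.7 − 100.0| = 47.3 mL/min

47 mL/min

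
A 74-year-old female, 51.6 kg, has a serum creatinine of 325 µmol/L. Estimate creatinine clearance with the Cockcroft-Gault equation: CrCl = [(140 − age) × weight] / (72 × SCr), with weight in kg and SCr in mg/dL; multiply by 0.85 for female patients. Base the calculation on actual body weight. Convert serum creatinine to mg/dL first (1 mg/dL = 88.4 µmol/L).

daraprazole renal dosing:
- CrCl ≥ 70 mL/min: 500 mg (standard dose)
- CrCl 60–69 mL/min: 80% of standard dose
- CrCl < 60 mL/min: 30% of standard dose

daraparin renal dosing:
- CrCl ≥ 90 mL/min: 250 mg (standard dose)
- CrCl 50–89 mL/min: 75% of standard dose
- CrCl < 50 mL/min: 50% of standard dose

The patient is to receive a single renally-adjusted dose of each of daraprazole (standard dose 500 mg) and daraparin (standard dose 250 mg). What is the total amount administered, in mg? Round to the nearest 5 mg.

275 mg

SCr = 325 / 88.4 = 3.676 mg/dL
CrCl = (140 − 74) × 51.6 / (72 × 3.676) × 0.85 = 3405.6 / 264.67 × 0.85 ≈ 10.9 mL/min
CrCl ≈ 11 mL/min.
daraprazole: < 60 mL/min → 30% of 500 mg = 150 mg.
daraparin: < 50 mL/min → 50% of 250 mg = 125 mg.
Total = 150 + 125 = 275 mg.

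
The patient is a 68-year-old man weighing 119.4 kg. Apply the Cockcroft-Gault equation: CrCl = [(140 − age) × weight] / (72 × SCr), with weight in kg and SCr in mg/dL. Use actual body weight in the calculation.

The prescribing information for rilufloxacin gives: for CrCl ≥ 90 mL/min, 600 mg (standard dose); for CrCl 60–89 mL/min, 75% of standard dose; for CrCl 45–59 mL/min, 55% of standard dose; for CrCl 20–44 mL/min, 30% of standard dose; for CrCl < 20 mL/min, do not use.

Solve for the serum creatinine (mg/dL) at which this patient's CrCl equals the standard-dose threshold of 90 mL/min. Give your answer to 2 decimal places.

1.33 mg/dL

Standard dose requires CrCl ≥ 90 mL/min.
Set (140 − 68) × 119.4 / (72 × SCr) = 90
SCr = (140 − 68) × 119.4 / (72 × 90) = 1.327 mg/dL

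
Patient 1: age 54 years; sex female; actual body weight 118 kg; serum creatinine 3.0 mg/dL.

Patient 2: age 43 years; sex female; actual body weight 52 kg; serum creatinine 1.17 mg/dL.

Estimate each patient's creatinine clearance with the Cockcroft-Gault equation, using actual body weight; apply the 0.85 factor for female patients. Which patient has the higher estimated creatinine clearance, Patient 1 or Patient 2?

Patient 2

Patient 1: CrCl = (140 − 54) × 118 / (72 × 3) × 0.85 = 10148.0 / 216.00 × 0.85 ≈ 39.9 mL/min
Patient 2: CrCl = (140 − 43) × 52 / (72 × 1.17) × 0.85 = 5044.0 / 84.24 × 0.85 ≈ 50.9 mL/min
39.9 vs 50.9 mL/min → Patient 2 is higher.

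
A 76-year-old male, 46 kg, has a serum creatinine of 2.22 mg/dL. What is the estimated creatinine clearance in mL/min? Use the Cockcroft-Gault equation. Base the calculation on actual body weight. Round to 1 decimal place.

CrCl = (140 − 76) × 46 / (72 × 2.22) = 2944.0 / 159.84 ≈ 18.4 mL/min

18.4 mL/min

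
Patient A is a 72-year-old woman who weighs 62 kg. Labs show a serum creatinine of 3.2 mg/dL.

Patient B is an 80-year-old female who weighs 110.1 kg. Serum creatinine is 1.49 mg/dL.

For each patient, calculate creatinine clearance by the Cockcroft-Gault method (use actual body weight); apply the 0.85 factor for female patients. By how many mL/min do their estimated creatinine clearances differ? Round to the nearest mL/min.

37 mL/min

Patient A: CrCl = (140 − 72) × 62 / (72 × 3.2) × 0.85 = 4216.0 / 230.40 × 0.85 ≈ 15.6 mL/min
Patient B: CrCl = (140 − 80) × 110.1 / (72 × 1.49) × 0.85 = 6606.0 / 107.28 × 0.85 ≈ 52.3 mL/min
|15.6 − 52.3| = 36.7 mL/min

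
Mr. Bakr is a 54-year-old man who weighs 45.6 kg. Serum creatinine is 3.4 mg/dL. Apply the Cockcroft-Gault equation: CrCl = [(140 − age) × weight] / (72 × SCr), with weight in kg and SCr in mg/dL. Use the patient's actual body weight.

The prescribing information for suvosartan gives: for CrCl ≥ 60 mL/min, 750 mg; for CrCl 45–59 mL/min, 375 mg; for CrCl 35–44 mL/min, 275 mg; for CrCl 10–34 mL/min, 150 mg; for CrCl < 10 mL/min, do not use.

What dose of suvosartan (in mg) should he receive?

CrCl = (140 − 54) × 45.6 / (72 × 3.4) = 3921.6 / 244.80 ≈ 16.0 mL/min
CrCl ≈ 16 mL/min → bracket 10–34 mL/min.
Dose for this bracket: 150 mg.

150 mg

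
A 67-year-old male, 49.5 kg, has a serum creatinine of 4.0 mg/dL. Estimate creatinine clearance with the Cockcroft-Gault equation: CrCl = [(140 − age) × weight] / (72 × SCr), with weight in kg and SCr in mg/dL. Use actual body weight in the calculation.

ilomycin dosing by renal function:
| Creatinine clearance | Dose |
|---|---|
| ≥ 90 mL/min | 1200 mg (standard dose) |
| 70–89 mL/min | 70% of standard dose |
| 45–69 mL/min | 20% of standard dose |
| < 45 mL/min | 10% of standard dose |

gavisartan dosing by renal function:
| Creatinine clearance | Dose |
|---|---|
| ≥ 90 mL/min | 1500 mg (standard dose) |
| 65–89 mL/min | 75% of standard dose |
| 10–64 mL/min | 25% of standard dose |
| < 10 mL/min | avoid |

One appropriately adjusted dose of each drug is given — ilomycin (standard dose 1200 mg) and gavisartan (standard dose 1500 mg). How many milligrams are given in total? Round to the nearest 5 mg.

495 mg

CrCl = (140 − 67) × 49.5 / (72 × 4) = 3613.5 / 288.00 ≈ 12.5 mL/min
CrCl ≈ 13 mL/min.
ilomycin: < 45 mL/min → 10% of 1200 mg = 120 mg.
gavisartan: 10–64 mL/min → 25% of 1500 mg = 375 mg.
Total = 120 + 375 = 495 mg.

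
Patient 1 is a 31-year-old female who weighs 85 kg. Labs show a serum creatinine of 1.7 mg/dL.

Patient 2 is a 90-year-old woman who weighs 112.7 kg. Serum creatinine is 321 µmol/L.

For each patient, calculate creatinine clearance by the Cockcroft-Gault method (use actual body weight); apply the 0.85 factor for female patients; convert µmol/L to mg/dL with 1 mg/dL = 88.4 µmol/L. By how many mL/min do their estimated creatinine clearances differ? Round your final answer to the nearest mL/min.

46 mL/min

Patient 1: CrCl = (140 − 31) × 85 / (72 × 1.7) × 0.85 = 9265.0 / 122.40 × 0.85 ≈ 64.3 mL/min
Patient 2: SCr = 321 / 88.4 = 3.631 mg/dL
Patient 2: CrCl = (140 − 90) × 112.7 / (72 × 3.631) × 0.85 = 5635.0 / 261.43 × 0.85 ≈ 18.3 mL/min
|64.3 − 18.3| = 46.0 mL/min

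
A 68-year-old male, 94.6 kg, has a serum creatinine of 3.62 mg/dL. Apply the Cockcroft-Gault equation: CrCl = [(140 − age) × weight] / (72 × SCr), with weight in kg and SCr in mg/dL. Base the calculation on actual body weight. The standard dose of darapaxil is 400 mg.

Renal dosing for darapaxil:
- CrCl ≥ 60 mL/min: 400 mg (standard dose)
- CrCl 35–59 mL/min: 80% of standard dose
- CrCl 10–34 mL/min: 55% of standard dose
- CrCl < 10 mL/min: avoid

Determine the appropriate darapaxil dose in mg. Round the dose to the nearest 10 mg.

CrCl = (140 − 68) × 94.6 / (72 × 3.62) = 6811.2 / 260.64 ≈ 26.1 mL/min
CrCl ≈ 26 mL/min → bracket 10–34 mL/min.
55% of 400 mg = 220 mg

220 mg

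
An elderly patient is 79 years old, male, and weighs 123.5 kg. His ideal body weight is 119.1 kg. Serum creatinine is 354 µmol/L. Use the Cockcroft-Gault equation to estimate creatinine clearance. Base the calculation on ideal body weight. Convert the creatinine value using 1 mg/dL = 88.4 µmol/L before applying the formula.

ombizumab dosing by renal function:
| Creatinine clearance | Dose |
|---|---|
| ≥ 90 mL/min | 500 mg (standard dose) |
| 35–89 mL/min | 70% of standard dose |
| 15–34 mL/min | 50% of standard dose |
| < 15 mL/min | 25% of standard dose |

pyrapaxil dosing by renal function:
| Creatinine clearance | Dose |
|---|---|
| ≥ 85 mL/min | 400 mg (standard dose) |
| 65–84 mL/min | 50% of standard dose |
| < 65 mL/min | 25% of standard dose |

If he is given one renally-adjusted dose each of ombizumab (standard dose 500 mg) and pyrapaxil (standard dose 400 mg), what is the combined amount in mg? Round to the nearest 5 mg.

SCr = 354 / 88.4 = 4.005 mg/dL
CrCl = (140 − 79) × 119.1 / (72 × 4.005) = 7265.1 / 288.36 ≈ 25.2 mL/min
CrCl ≈ 25 mL/min.
ombizumab: 15–34 mL/min → 50% of 500 mg = 250 mg.
pyrapaxil: < 65 mL/min → 25% of 400 mg = 100 mg.
Total = 250 + 100 = 350 mg.

350 mg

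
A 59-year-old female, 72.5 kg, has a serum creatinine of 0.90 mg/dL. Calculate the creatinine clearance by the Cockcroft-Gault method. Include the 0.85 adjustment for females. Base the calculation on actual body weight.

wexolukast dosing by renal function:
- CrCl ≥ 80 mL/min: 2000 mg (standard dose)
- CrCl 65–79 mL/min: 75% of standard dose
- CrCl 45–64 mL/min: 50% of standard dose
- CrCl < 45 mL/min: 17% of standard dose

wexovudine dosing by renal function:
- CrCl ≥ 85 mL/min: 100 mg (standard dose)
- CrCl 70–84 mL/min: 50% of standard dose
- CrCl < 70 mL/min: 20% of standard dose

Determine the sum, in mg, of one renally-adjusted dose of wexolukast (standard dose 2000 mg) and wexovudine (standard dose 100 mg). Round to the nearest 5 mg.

1550 mg

CrCl = (140 − 59) × 72.5 / (72 × 0.9) × 0.85 = 5872.5 / 64.80 × 0.85 ≈ 77.0 mL/min
CrCl ≈ 77 mL/min.
wexolukast: 65–79 mL/min → 75% of 2000 mg = 1500 mg.
wexovudine: 70–84 mL/min → 50% of 100 mg = 50 mg.
Total = 1500 + 50 = 1550 mg.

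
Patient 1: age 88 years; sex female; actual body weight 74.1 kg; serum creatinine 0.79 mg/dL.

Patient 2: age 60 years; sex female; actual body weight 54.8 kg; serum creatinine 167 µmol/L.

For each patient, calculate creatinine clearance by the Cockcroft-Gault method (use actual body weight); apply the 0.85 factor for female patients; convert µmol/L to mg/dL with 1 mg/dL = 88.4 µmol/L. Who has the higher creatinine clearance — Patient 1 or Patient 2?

Patient 1

Patient 1: CrCl = (140 − 88) × 74.1 / (72 × 0.79) × 0.85 = 3853.2 / 56.88 × 0.85 ≈ 57.6 mL/min
Patient 2: SCr = 167 / 88.4 = 1.889 mg/dL
Patient 2: CrCl = (140 − 60) × 54.8 / (72 × 1.889) × 0.85 = 4384.0 / 136.01 × 0.85 ≈ 27.4 mL/min
57.6 vs 27.4 mL/min → Patient 1 is higher.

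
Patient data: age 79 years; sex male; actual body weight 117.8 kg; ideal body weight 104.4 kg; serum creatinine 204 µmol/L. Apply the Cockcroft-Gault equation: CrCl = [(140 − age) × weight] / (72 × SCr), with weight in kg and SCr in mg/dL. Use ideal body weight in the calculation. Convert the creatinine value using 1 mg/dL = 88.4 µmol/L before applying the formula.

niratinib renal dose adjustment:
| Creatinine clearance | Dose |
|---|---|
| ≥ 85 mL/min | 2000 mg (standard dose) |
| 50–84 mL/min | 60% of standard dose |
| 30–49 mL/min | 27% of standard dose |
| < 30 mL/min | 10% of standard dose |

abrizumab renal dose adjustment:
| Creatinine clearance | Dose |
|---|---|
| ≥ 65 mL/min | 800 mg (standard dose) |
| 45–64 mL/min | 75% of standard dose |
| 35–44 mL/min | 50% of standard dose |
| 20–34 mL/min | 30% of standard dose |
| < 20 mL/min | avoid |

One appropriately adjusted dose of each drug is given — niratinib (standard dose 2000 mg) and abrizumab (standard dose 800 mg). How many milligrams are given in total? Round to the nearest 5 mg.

SCr = 204 / 88.4 = 2.308 mg/dL
CrCl = (140 − 79) × 104.4 / (72 × 2.308) = 6368.4 / 166.18 ≈ 38.3 mL/min
CrCl ≈ 38 mL/min.
niratinib: 30–49 mL/min → 27% of 2000 mg = 540 mg.
abrizumab: 35–44 mL/min → 50% of 800 mg = 400 mg.
Total = 540 + 400 = 940 mg.

940 mg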